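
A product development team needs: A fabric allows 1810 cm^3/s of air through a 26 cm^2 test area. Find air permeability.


Formula: Air Permeability = Airflow / Test Area
AP = 1810 cm^3/s / 26 cm^2
AP = 69.6 cm^3/s/cm^2

69.6 cm^3/s/cm^2


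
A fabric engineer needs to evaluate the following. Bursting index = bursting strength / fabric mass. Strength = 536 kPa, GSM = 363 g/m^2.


Formula: Bursting Index = Bursting Strength / Fabric GSM
BI = 536 kPa / 363 g/m^2
BI = 1.477 kPa/(g/m^2)

1.477 kPa/(g/m^2)


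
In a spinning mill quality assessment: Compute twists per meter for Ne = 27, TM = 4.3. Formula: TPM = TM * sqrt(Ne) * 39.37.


Formula: TPM = TM * sqrt(Ne) * 39.37
Step 1: sqrt(Ne) = sqrt(27) = 5.1962
Step 2: TM * sqrt(Ne) = 4.3 * 5.1962 = 22.3437
Step 3: TPM = 22.3437 * 39.37 = 880 twists/m

880 twists/m


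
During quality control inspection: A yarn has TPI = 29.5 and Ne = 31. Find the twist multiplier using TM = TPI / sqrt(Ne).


Formula: TM = TPI / sqrt(Ne)
Step 1: sqrt(Ne) = sqrt(31) = 5.5678
Step 2: TM = 29.5 / 5.5678 = 5.30

5.30 TM


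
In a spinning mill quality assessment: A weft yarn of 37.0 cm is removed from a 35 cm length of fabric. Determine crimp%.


Formula: Crimp% = ((L_yarn - L_fabric) / L_fabric) * 100
Step 1: Extension = 37.0 - 35 = 2.0 cm
Step 2: Crimp% = (2.0 / 35) * 100
Step 3: Crimp% = 0.057143 * 100 = 5.7143% ≈ 5.7%

5.7%


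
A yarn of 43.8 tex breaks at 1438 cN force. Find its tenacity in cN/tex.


Formula: Tenacity = Breaking force / Linear density
Tenacity = 1438 cN / 43.8 tex
Tenacity = 32.83 cN/tex

32.83 cN/tex


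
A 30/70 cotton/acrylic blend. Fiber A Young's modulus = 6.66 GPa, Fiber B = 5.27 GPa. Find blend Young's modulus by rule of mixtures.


Formula: Blend property = (fraction_A * property_A) + (fraction_B * property_B)
Step 1: Contribution A = 30/100 * 6.66 GPa = 1.998 GPa
Step 2: Contribution B = 70/100 * 5.27 GPa = 3.689 GPa
Step 3: Blend Young's modulus = 1.998 + 3.689 = 5.687 GPa

5.687 GPa


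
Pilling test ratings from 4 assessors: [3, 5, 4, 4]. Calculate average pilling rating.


Formula: Mean = sum / count
Sum = 3 + 5 + 4 + 4 = 16
Mean = 16 / 4 = 4.0

4.0


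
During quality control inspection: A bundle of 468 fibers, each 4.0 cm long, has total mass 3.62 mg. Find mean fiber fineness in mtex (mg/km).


Formula: fineness (mtex) = mass (mg) / total length (km) = (mass_mg / total_length_m) * 1000
Step 1: Convert fiber length: 4.0 cm = 0.04 m
Step 2: Total fiber length = 468 * 0.04 = 18.72 m
Step 3: Linear density = 3.62 mg / 18.72 m = 0.1934 mg/m
Step 4: fineness = 0.1934 * 1000 = 193.4 mtex

193.4 mtex


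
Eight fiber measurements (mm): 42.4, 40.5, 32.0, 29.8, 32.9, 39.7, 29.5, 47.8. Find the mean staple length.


Formula: Mean = sum of lengths / count
Sum = 42.4 + 40.5 + 32.0 + 29.8 + 32.9 + 39.7 + 29.5 + 47.8
Sum = 294.6 mm
Mean = 294.6 / 8 = 36.83 mm

36.83 mm


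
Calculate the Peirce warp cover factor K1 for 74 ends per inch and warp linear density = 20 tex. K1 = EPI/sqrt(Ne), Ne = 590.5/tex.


Formula: K1 = EPI / sqrt(Ne), with Ne = 590.5 / tex_warp
Step 1: Ne = 590.5 / 20 = 29.525
Step 2: sqrt(Ne) = sqrt(29.525) = 5.4337
Step 3: K1 = 74 / 5.4337 = 13.6

13.6


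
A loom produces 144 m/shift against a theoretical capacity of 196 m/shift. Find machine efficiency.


Formula: Efficiency% = (Actual output / Theoretical output) * 100
Efficiency% = (144 / 196) * 100
Efficiency% = 0.734694 * 100 = 73.4694% ≈ 73.5%

73.5%


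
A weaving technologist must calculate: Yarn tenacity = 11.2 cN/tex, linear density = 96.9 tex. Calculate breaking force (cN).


Formula: Breaking force = Tenacity * Linear density
F = 11.2 cN/tex * 96.9 tex
F = 1085.28 cN

1085.28 cN


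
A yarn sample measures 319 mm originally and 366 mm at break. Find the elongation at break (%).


Formula: Elongation (%) = ((L_break - L0) / L0) * 100
Step 1: Extension = 366 - 319 = 47 mm
Step 2: Elongation = (47 / 319) * 100
Step 3: Elongation = 0.147335 * 100 = 14.7335% ≈ 14.7%

14.7%


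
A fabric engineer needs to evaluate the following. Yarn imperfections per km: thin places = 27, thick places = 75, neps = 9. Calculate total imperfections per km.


Formula: Total = thin places + thick places + neps
Total = 27 + 75 + 9
Total = 111 imperfections/km

111 imperfections/km


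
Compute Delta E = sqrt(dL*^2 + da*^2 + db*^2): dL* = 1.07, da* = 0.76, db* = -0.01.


Formula: Delta E = sqrt(dL*^2 + da*^2 + db*^2)
Step 1: dL*^2 = 1.07^2 = 1.1449
Step 2: da*^2 = 0.76^2 = 0.5776
Step 3: db*^2 = (-0.01)^2 = 0.0001
Step 4: Sum = 1.1449 + 0.5776 + 0.0001 = 1.7226
Step 5: Delta E = sqrt(1.7226) = 1.31

1.31 Delta E


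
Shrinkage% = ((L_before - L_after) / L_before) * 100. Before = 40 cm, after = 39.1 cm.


Formula: Shrinkage% = ((L_before - L_after) / L_before) * 100
Step 1: Shrinkage = 40 - 39.1 = 0.9 cm
Step 2: Shrinkage% = (0.9 / 40) * 100
Step 3: Shrinkage% = 0.0225 * 100 = 2.25% ≈ 2.3%

2.3%


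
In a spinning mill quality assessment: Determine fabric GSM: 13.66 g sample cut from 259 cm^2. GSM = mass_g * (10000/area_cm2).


Formula: GSM = mass_g / area_m2
Step 1: Convert area: 259 cm^2 = 259 / 10000 = 0.0259 m^2
Step 2: GSM = 13.66 g / 0.0259 m^2 = 527.4 g/m^2

527.4 g/m^2


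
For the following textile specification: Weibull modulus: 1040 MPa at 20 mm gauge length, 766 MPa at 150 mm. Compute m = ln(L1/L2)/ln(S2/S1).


Formula: m = ln(L1/L2) / ln(S2/S1)
Step 1: ln(L1/L2) = ln(20/150) = -2.01490
Step 2: S2/S1 = 766/1040 = 0.73654
Step 3: ln(S2/S1) = ln(0.73654) = -0.30579
Step 4: m = -2.01490 / -0.30579 = 6.59

6.59 (Weibull m)


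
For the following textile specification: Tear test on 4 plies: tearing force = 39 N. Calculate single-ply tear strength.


Formula: Per-ply strength = Total force / Number of plies
Per-ply = 39 N / 4
Per-ply = 9.75 N

9.75 N


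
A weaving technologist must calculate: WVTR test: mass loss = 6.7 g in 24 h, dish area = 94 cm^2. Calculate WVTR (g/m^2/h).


Formula: WVTR = mass_loss / (area * time)
Step 1: Convert area: 94 cm^2 = 0.0094 m^2
Step 2: WVTR = 6.7 g / (0.0094 m^2 * 24 h)
Step 3: WVTR = 6.7 / 0.2256 = 29.7 g/m^2/h

29.7 g/m^2/h


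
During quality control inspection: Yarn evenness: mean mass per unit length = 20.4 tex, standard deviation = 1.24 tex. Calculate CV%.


Formula: CV% = (standard deviation / mean) * 100
Step 1: Ratio = 1.24 / 20.4 = 0.060784
Step 2: CV% = 0.060784 * 100 = 6.0784% ≈ 6.1%

6.1%


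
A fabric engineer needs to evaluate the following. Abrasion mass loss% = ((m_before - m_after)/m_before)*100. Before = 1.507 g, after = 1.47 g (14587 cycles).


Formula: Mass loss% = ((m_before - m_after) / m_before) * 100
Step 1: Mass loss = 1.507 - 1.47 = 0.037 g
Step 2: Ratio = 0.037 / 1.507 = 0.0245521
Step 3: Mass loss% = 0.0245521 * 100 = 2.45521% ≈ 2.46%

2.46%


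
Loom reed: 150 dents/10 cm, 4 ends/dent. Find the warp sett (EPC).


Formula: EPC = (dents per 10 cm * ends per dent) / 10
Step 1: Total ends per 10 cm = 150 * 4 = 600
Step 2: EPC = 600 / 10 = 60.0 ends/cm

60.0 ends/cm


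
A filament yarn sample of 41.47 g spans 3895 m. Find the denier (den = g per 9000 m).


Formula: den = (mass_g / length_m) * 9000
Substituting: den = (41.47 / 3895) * 9000
Intermediate: 41.47 / 3895 = 0.01064698 g/m
den = 0.01064698 * 9000 = 95.8 denier

95.8 denier


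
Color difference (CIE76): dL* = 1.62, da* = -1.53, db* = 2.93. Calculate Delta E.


Formula: Delta E = sqrt(dL*^2 + da*^2 + db*^2)
Step 1: dL*^2 = 1.62^2 = 2.6244
Step 2: da*^2 = (-1.53)^2 = 2.3409
Step 3: db*^2 = 2.93^2 = 8.5849
Step 4: Sum = 2.6244 + 2.3409 + 8.5849 = 13.5502
Step 5: Delta E = sqrt(13.5502) = 3.68

3.68 Delta E


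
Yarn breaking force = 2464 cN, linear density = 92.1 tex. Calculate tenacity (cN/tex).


Formula: Tenacity = Breaking force / Linear density
Tenacity = 2464 cN / 92.1 tex
Tenacity = 26.75 cN/tex

26.75 cN/tex


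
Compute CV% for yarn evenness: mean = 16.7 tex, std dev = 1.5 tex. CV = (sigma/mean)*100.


Formula: CV% = (standard deviation / mean) * 100
Step 1: Ratio = 1.5 / 16.7 = 0.08982
Step 2: CV% = 0.08982 * 100 = 8.982% ≈ 9.0%

9.0%


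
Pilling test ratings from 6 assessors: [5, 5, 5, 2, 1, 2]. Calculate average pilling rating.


Formula: Mean = sum / count
Sum = 5 + 5 + 5 + 2 + 1 + 2 = 20
Mean = 20 / 6 = 3.3

3.3


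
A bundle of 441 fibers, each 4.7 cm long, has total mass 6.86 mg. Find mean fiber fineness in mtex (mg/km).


Formula: fineness (mtex) = mass (mg) / total length (km) = (mass_mg / total_length_m) * 1000
Step 1: Convert fiber length: 4.7 cm = 0.047 m
Step 2: Total fiber length = 441 * 0.047 = 20.727 m
Step 3: Linear density = 6.86 mg / 20.727 m = 0.3310 mg/m
Step 4: fineness = 0.3310 * 1000 = 331.0 mtex

331.0 mtex


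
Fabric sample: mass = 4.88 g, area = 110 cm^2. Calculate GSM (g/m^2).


Formula: GSM = mass_g / area_m2
Step 1: Convert area: 110 cm^2 = 110 / 10000 = 0.011 m^2
Step 2: GSM = 4.88 g / 0.011 m^2 = 443.6 g/m^2

443.6 g/m^2


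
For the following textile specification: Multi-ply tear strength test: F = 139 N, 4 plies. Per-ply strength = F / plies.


Formula: Per-ply strength = Total force / Number of plies
Per-ply = 139 N / 4
Per-ply = 34.75 N

34.75 N


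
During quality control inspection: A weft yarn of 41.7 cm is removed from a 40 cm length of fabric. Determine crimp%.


Formula: Crimp% = ((L_yarn - L_fabric) / L_fabric) * 100
Step 1: Extension = 41.7 - 40 = 1.7 cm
Step 2: Crimp% = (1.7 / 40) * 100
Step 3: Crimp% = 0.0425 * 100 = 4.25% ≈ 4.3%

4.3%


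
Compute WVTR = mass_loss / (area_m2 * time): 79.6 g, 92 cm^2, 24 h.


Formula: WVTR = mass_loss / (area * time)
Step 1: Convert area: 92 cm^2 = 0.0092 m^2
Step 2: WVTR = 79.6 g / (0.0092 m^2 * 24 h)
Step 3: WVTR = 79.6 / 0.2208 = 360.5 g/m^2/h

360.5 g/m^2/h


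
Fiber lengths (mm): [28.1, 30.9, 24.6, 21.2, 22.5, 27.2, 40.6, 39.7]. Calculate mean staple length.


Formula: Mean = sum of lengths / count
Sum = 28.1 + 30.9 + 24.6 + 21.2 + 22.5 + 27.2 + 40.6 + 39.7
Sum = 234.8 mm
Mean = 234.8 / 8 = 29.35 mm

29.35 mm


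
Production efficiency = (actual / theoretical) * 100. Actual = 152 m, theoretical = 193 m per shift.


Formula: Efficiency% = (Actual output / Theoretical output) * 100
Efficiency% = (152 / 193) * 100
Efficiency% = 0.787565 * 100 = 78.7565% ≈ 78.8%

78.8%


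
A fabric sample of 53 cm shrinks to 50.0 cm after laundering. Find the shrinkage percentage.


Formula: Shrinkage% = ((L_before - L_after) / L_before) * 100
Step 1: Shrinkage = 53 - 50.0 = 3.0 cm
Step 2: Shrinkage% = (3.0 / 53) * 100
Step 3: Shrinkage% = 0.056604 * 100 = 5.6604% ≈ 5.7%

5.7%


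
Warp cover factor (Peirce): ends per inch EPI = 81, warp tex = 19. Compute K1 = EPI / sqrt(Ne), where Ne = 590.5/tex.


Formula: K1 = EPI / sqrt(Ne), with Ne = 590.5 / tex_warp
Step 1: Ne = 590.5 / 19 = 31.079
Step 2: sqrt(Ne) = sqrt(31.079) = 5.5749
Step 3: K1 = 81 / 5.5749 = 14.5

14.5


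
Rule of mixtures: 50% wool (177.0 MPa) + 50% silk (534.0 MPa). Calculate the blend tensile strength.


Formula: Blend property = (fraction_A * property_A) + (fraction_B * property_B)
Step 1: Contribution A = 50/100 * 177.0 MPa = 88.5 MPa
Step 2: Contribution B = 50/100 * 534.0 MPa = 267.0 MPa
Step 3: Blend tensile strength = 88.5 + 267.0 = 355.5 MPa

355.5 MPa


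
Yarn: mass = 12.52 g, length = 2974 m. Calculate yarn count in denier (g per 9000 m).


Formula: den = (mass_g / length_m) * 9000
Substituting: den = (12.52 / 2974) * 9000
Intermediate: 12.52 / 2974 = 0.00420982 g/m
den = 0.00420982 * 9000 = 37.9 denier

37.9 denier


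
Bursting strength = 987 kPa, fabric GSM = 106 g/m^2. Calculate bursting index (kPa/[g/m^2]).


Formula: Bursting Index = Bursting Strength / Fabric GSM
BI = 987 kPa / 106 g/m^2
BI = 9.311 kPa/(g/m^2)

9.311 kPa/(g/m^2)


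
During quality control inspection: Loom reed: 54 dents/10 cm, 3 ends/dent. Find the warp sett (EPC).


Formula: EPC = (dents per 10 cm * ends per dent) / 10
Step 1: Total ends per 10 cm = 54 * 3 = 162
Step 2: EPC = 162 / 10 = 16.2 ends/cm

16.2 ends/cm


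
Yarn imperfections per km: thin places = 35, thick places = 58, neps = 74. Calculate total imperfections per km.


Formula: Total = thin places + thick places + neps
Total = 35 + 58 + 74
Total = 167 imperfections/km

167 imperfections/km


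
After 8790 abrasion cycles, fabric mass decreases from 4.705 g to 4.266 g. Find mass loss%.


Formula: Mass loss% = ((m_before - m_after) / m_before) * 100
Step 1: Mass loss = 4.705 - 4.266 = 0.439 g
Step 2: Ratio = 0.439 / 4.705 = 0.093305
Step 3: Mass loss% = 0.093305 * 100 = 9.3305% ≈ 9.33%

9.33%


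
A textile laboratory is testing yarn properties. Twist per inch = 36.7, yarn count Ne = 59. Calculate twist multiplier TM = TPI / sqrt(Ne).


Formula: TM = TPI / sqrt(Ne)
Step 1: sqrt(Ne) = sqrt(59) = 7.6811
Step 2: TM = 36.7 / 7.6811 = 4.78

4.78 TM


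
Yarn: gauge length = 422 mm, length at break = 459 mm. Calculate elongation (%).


Formula: Elongation (%) = ((L_break - L0) / L0) * 100
Step 1: Extension = 459 - 422 = 37 mm
Step 2: Elongation = (37 / 422) * 100
Step 3: Elongation = 0.087678 * 100 = 8.7678% ≈ 8.8%

8.8%


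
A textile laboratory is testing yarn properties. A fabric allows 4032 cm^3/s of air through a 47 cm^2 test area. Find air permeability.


Formula: Air Permeability = Airflow / Test Area
AP = 4032 cm^3/s / 47 cm^2
AP = 85.8 cm^3/s/cm^2

85.8 cm^3/s/cm^2


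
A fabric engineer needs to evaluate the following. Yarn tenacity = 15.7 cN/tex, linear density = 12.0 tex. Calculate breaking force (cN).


Formula: Breaking force = Tenacity * Linear density
F = 15.7 cN/tex * 12.0 tex
F = 188.40 cN

188.40 cN


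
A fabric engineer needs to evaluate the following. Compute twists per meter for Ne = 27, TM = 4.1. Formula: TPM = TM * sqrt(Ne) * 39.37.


Formula: TPM = TM * sqrt(Ne) * 39.37
Step 1: sqrt(Ne) = sqrt(27) = 5.1962
Step 2: TM * sqrt(Ne) = 4.1 * 5.1962 = 21.3044
Step 3: TPM = 21.3044 * 39.37 = 839 twists/m

839 twists/m


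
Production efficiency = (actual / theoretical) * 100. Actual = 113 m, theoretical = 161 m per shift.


Formula: Efficiency% = (Actual output / Theoretical output) * 100
Efficiency% = (113 / 161) * 100
Efficiency% = 0.701863 * 100 = 70.1863% ≈ 70.2%

70.2%


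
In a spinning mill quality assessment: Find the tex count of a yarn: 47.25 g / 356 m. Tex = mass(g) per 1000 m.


Formula: Tex = (mass_g / length_m) * 1000
Substituting: Tex = (47.25 / 356) * 1000
Intermediate: 47.25 / 356 = 0.13272472 g/m
Tex = 0.13272472 * 1000 = 132.72 tex

132.72 tex


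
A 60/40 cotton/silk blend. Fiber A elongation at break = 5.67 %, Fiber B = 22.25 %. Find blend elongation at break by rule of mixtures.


Formula: Blend property = (fraction_A * property_A) + (fraction_B * property_B)
Step 1: Contribution A = 60/100 * 5.67 % = 3.402 %
Step 2: Contribution B = 40/100 * 22.25 % = 8.9 %
Step 3: Blend elongation at break = 3.402 + 8.9 = 12.302 %

12.302 %


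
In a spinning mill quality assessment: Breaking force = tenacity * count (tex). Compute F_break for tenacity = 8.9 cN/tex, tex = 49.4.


Formula: Breaking force = Tenacity * Linear density
F = 8.9 cN/tex * 49.4 tex
F = 439.66 cN

439.66 cN


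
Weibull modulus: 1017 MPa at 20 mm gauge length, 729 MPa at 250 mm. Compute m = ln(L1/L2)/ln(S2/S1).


Formula: m = ln(L1/L2) / ln(S2/S1)
Step 1: ln(L1/L2) = ln(20/250) = -2.52573
Step 2: S2/S1 = 729/1017 = 0.71681
Step 3: ln(S2/S1) = ln(0.71681) = -0.33294
Step 4: m = -2.52573 / -0.33294 = 7.59

7.59 (Weibull m)


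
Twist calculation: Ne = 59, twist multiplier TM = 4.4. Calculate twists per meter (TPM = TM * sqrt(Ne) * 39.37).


Formula: TPM = TM * sqrt(Ne) * 39.37
Step 1: sqrt(Ne) = sqrt(59) = 7.6811
Step 2: TM * sqrt(Ne) = 4.4 * 7.6811 = 33.7968
Step 3: TPM = 33.7968 * 39.37 = 1331 twists/m

1331 twists/m


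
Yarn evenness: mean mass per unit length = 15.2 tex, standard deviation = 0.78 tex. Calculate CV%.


Formula: CV% = (standard deviation / mean) * 100
Step 1: Ratio = 0.78 / 15.2 = 0.051316
Step 2: CV% = 0.051316 * 100 = 5.1316% ≈ 5.1%

5.1%


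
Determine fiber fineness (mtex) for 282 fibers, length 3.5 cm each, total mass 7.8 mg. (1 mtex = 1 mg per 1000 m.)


Formula: fineness (mtex) = mass (mg) / total length (km) = (mass_mg / total_length_m) * 1000
Step 1: Convert fiber length: 3.5 cm = 0.035 m
Step 2: Total fiber length = 282 * 0.035 = 9.87 m
Step 3: Linear density = 7.8 mg / 9.87 m = 0.7903 mg/m
Step 4: fineness = 0.7903 * 1000 = 790.3 mtex

790.3 mtex


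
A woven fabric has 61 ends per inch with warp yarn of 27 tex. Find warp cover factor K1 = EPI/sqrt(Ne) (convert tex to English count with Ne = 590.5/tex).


Formula: K1 = EPI / sqrt(Ne), with Ne = 590.5 / tex_warp
Step 1: Ne = 590.5 / 27 = 21.87
Step 2: sqrt(Ne) = sqrt(21.87) = 4.6765
Step 3: K1 = 61 / 4.6765 = 13.0

13.0


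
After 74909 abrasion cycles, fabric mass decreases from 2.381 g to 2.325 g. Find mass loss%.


Formula: Mass loss% = ((m_before - m_after) / m_before) * 100
Step 1: Mass loss = 2.381 - 2.325 = 0.056 g
Step 2: Ratio = 0.056 / 2.381 = 0.0235195
Step 3: Mass loss% = 0.0235195 * 100 = 2.35195% ≈ 2.35%

2.35%


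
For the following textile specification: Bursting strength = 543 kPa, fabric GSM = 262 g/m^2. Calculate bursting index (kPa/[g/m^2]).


Formula: Bursting Index = Bursting Strength / Fabric GSM
BI = 543 kPa / 262 g/m^2
BI = 2.073 kPa/(g/m^2)

2.073 kPa/(g/m^2)


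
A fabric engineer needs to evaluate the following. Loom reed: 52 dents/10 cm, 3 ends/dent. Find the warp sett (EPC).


Formula: EPC = (dents per 10 cm * ends per dent) / 10
Step 1: Total ends per 10 cm = 52 * 3 = 156
Step 2: EPC = 156 / 10 = 15.6 ends/cm

15.6 ends/cm


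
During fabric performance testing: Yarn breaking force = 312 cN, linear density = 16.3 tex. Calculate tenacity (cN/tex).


Formula: Tenacity = Breaking force / Linear density
Tenacity = 312 cN / 16.3 tex
Tenacity = 19.14 cN/tex

19.14 cN/tex


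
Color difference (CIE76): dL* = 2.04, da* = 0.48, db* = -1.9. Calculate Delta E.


Formula: Delta E = sqrt(dL*^2 + da*^2 + db*^2)
Step 1: dL*^2 = 2.04^2 = 4.1616
Step 2: da*^2 = 0.48^2 = 0.2304
Step 3: db*^2 = (-1.9)^2 = 3.61
Step 4: Sum = 4.1616 + 0.2304 + 3.61 = 8.002
Step 5: Delta E = sqrt(8.002) = 2.83

2.83 Delta E


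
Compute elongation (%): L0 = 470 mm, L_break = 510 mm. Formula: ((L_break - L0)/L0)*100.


Formula: Elongation (%) = ((L_break - L0) / L0) * 100
Step 1: Extension = 510 - 470 = 40 mm
Step 2: Elongation = (40 / 470) * 100
Step 3: Elongation = 0.085106 * 100 = 8.5106% ≈ 8.5%

8.5%


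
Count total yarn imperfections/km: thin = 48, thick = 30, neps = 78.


Formula: Total = thin places + thick places + neps
Total = 48 + 30 + 78
Total = 156 imperfections/km

156 imperfections/km


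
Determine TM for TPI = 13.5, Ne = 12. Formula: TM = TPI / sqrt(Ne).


Formula: TM = TPI / sqrt(Ne)
Step 1: sqrt(Ne) = sqrt(12) = 3.4641
Step 2: TM = 13.5 / 3.4641 = 3.90

3.90 TM


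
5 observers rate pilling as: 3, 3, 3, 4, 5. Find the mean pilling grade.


Formula: Mean = sum / count
Sum = 3 + 3 + 3 + 4 + 5 = 18
Mean = 18 / 5 = 3.6

3.6


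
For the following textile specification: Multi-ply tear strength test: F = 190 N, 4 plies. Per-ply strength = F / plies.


Formula: Per-ply strength = Total force / Number of plies
Per-ply = 190 N / 4
Per-ply = 47.5 N

47.5 N


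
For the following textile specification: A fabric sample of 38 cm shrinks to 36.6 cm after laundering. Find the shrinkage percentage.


Formula: Shrinkage% = ((L_before - L_after) / L_before) * 100
Step 1: Shrinkage = 38 - 36.6 = 1.4 cm
Step 2: Shrinkage% = (1.4 / 38) * 100
Step 3: Shrinkage% = 0.036842 * 100 = 3.6842% ≈ 3.7%

3.7%


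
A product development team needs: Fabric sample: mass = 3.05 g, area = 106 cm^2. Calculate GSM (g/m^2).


Formula: GSM = mass_g / area_m2
Step 1: Convert area: 106 cm^2 = 106 / 10000 = 0.0106 m^2
Step 2: GSM = 3.05 g / 0.0106 m^2 = 287.7 g/m^2

287.7 g/m^2


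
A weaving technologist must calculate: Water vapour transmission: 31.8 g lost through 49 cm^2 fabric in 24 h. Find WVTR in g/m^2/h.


Formula: WVTR = mass_loss / (area * time)
Step 1: Convert area: 49 cm^2 = 0.0049 m^2
Step 2: WVTR = 31.8 g / (0.0049 m^2 * 24 h)
Step 3: WVTR = 31.8 / 0.1176 = 270.4 g/m^2/h

270.4 g/m^2/h


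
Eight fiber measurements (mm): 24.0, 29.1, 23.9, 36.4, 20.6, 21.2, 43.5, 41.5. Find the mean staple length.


Formula: Mean = sum of lengths / count
Sum = 24.0 + 29.1 + 23.9 + 36.4 + 20.6 + 21.2 + 43.5 + 41.5
Sum = 240.2 mm
Mean = 240.2 / 8 = 30.03 mm

30.03 mm


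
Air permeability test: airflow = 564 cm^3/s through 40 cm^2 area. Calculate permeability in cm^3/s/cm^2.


Formula: Air Permeability = Airflow / Test Area
AP = 564 cm^3/s / 40 cm^2
AP = 14.1 cm^3/s/cm^2

14.1 cm^3/s/cm^2


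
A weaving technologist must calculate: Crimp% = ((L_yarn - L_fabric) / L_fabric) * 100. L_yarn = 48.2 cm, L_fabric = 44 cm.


Formula: Crimp% = ((L_yarn - L_fabric) / L_fabric) * 100
Step 1: Extension = 48.2 - 44 = 4.2 cm
Step 2: Crimp% = (4.2 / 44) * 100
Step 3: Crimp% = 0.095455 * 100 = 9.5455% ≈ 9.5%

9.5%


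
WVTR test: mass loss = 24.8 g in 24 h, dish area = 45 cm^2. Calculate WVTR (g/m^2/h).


Formula: WVTR = mass_loss / (area * time)
Step 1: Convert area: 45 cm^2 = 0.0045 m^2
Step 2: WVTR = 24.8 g / (0.0045 m^2 * 24 h)
Step 3: WVTR = 24.8 / 0.108 = 229.6 g/m^2/h

229.6 g/m^2/h


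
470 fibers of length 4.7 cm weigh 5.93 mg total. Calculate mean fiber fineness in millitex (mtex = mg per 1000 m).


Formula: fineness (mtex) = mass (mg) / total length (km) = (mass_mg / total_length_m) * 1000
Step 1: Convert fiber length: 4.7 cm = 0.047 m
Step 2: Total fiber length = 470 * 0.047 = 22.09 m
Step 3: Linear density = 5.93 mg / 22.09 m = 0.2684 mg/m
Step 4: fineness = 0.2684 * 1000 = 268.4 mtex

268.4 mtex


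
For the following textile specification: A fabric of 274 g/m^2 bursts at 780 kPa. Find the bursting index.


Formula: Bursting Index = Bursting Strength / Fabric GSM
BI = 780 kPa / 274 g/m^2
BI = 2.847 kPa/(g/m^2)

2.847 kPa/(g/m^2)


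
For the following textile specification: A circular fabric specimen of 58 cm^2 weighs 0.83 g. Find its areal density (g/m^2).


Formula: GSM = mass_g / area_m2
Step 1: Convert area: 58 cm^2 = 58 / 10000 = 0.0058 m^2
Step 2: GSM = 0.83 g / 0.0058 m^2 = 143.1 g/m^2

143.1 g/m^2


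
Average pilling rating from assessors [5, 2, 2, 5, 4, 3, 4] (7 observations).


Formula: Mean = sum / count
Sum = 5 + 2 + 2 + 5 + 4 + 3 + 4 = 25
Mean = 25 / 7 = 3.6

3.6


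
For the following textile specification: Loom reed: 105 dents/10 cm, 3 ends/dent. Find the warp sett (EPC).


Formula: EPC = (dents per 10 cm * ends per dent) / 10
Step 1: Total ends per 10 cm = 105 * 3 = 315
Step 2: EPC = 315 / 10 = 31.5 ends/cm

31.5 ends/cm


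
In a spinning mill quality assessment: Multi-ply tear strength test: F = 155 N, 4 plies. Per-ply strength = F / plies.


Formula: Per-ply strength = Total force / Number of plies
Per-ply = 155 N / 4
Per-ply = 38.75 N

38.75 N


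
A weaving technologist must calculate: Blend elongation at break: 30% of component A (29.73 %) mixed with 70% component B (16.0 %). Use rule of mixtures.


Formula: Blend property = (fraction_A * property_A) + (fraction_B * property_B)
Step 1: Contribution A = 30/100 * 29.73 % = 8.919 %
Step 2: Contribution B = 70/100 * 16.0 % = 11.2 %
Step 3: Blend elongation at break = 8.919 + 11.2 = 20.119 %

20.119 %


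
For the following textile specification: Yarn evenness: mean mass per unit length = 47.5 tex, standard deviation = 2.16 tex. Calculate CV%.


Formula: CV% = (standard deviation / mean) * 100
Step 1: Ratio = 2.16 / 47.5 = 0.045474
Step 2: CV% = 0.045474 * 100 = 4.5474% ≈ 4.5%

4.5%


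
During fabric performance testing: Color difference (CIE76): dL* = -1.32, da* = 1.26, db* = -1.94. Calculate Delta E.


Formula: Delta E = sqrt(dL*^2 + da*^2 + db*^2)
Step 1: dL*^2 = (-1.32)^2 = 1.7424
Step 2: da*^2 = 1.26^2 = 1.5876
Step 3: db*^2 = (-1.94)^2 = 3.7636
Step 4: Sum = 1.7424 + 1.5876 + 3.7636 = 7.0936
Step 5: Delta E = sqrt(7.0936) = 2.66

2.66 Delta E


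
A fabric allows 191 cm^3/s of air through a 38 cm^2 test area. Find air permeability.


Formula: Air Permeability = Airflow / Test Area
AP = 191 cm^3/s / 38 cm^2
AP = 5.0 cm^3/s/cm^2

5.0 cm^3/s/cm^2


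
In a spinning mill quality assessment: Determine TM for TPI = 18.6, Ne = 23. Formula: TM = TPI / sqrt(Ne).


Formula: TM = TPI / sqrt(Ne)
Step 1: sqrt(Ne) = sqrt(23) = 4.7958
Step 2: TM = 18.6 / 4.7958 = 3.88

3.88 TM


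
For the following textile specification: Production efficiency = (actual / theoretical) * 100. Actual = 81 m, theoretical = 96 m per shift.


Formula: Efficiency% = (Actual output / Theoretical output) * 100
Efficiency% = (81 / 96) * 100
Efficiency% = 0.84375 * 100 = 84.375% ≈ 84.4%

84.4%


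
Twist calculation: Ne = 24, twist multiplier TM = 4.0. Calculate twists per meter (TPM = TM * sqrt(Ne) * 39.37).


Formula: TPM = TM * sqrt(Ne) * 39.37
Step 1: sqrt(Ne) = sqrt(24) = 4.899
Step 2: TM * sqrt(Ne) = 4.0 * 4.899 = 19.596
Step 3: TPM = 19.596 * 39.37 = 771 twists/m

771 twists/m


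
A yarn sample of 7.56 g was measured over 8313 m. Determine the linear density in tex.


Formula: Tex = (mass_g / length_m) * 1000
Substituting: Tex = (7.56 / 8313) * 1000
Intermediate: 7.56 / 8313 = 0.00090942 g/m
Tex = 0.00090942 * 1000 = 0.91 tex

0.91 tex


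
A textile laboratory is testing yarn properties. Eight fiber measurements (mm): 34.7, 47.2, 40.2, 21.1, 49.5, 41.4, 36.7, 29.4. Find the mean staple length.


Formula: Mean = sum of lengths / count
Sum = 34.7 + 47.2 + 40.2 + 21.1 + 49.5 + 41.4 + 36.7 + 29.4
Sum = 300.2 mm
Mean = 300.2 / 8 = 37.53 mm

37.53 mm


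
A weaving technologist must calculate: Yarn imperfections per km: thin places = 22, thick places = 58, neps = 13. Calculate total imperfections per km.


Formula: Total = thin places + thick places + neps
Total = 22 + 58 + 13
Total = 93 imperfections/km

93 imperfections/km


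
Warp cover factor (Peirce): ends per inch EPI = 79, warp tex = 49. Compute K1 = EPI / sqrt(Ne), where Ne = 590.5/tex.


Formula: K1 = EPI / sqrt(Ne), with Ne = 590.5 / tex_warp
Step 1: Ne = 590.5 / 49 = 12.051
Step 2: sqrt(Ne) = sqrt(12.051) = 3.4715
Step 3: K1 = 79 / 3.4715 = 22.8

22.8


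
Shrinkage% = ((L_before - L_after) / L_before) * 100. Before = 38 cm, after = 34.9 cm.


Formula: Shrinkage% = ((L_before - L_after) / L_before) * 100
Step 1: Shrinkage = 38 - 34.9 = 3.1 cm
Step 2: Shrinkage% = (3.1 / 38) * 100
Step 3: Shrinkage% = 0.081579 * 100 = 8.1579% ≈ 8.2%

8.2%


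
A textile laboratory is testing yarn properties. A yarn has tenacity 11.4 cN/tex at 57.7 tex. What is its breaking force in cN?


Formula: Breaking force = Tenacity * Linear density
F = 11.4 cN/tex * 57.7 tex
F = 657.78 cN

657.78 cN


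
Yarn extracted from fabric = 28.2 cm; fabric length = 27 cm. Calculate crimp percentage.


Formula: Crimp% = ((L_yarn - L_fabric) / L_fabric) * 100
Step 1: Extension = 28.2 - 27 = 1.2 cm
Step 2: Crimp% = (1.2 / 27) * 100
Step 3: Crimp% = 0.044444 * 100 = 4.4444% ≈ 4.4%

4.4%


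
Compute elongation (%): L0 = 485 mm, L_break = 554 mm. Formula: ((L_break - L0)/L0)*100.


Formula: Elongation (%) = ((L_break - L0) / L0) * 100
Step 1: Extension = 554 - 485 = 69 mm
Step 2: Elongation = (69 / 485) * 100
Step 3: Elongation = 0.142268 * 100 = 14.2268% ≈ 14.2%

14.2%


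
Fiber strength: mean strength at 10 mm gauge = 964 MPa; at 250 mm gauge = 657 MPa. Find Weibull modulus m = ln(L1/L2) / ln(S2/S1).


Formula: m = ln(L1/L2) / ln(S2/S1)
Step 1: ln(L1/L2) = ln(10/250) = -3.21888
Step 2: S2/S1 = 657/964 = 0.68154
Step 3: ln(S2/S1) = ln(0.68154) = -0.38340
Step 4: m = -3.21888 / -0.38340 = 8.40

8.40 (Weibull m)


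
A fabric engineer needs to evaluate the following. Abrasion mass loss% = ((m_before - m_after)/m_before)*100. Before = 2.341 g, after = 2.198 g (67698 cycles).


Formula: Mass loss% = ((m_before - m_after) / m_before) * 100
Step 1: Mass loss = 2.341 - 2.198 = 0.143 g
Step 2: Ratio = 0.143 / 2.341 = 0.061085
Step 3: Mass loss% = 0.061085 * 100 = 6.1085% ≈ 6.11%

6.11%


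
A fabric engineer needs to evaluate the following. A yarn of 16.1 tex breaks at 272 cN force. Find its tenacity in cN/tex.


Formula: Tenacity = Breaking force / Linear density
Tenacity = 272 cN / 16.1 tex
Tenacity = 16.89 cN/tex

16.89 cN/tex


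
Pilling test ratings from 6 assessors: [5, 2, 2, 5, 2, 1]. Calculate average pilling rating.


Formula: Mean = sum / count
Sum = 5 + 2 + 2 + 5 + 2 + 1 = 17
Mean = 17 / 6 = 2.8

2.8


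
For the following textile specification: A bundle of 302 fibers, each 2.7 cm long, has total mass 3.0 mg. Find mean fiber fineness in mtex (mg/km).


Formula: fineness (mtex) = mass (mg) / total length (km) = (mass_mg / total_length_m) * 1000
Step 1: Convert fiber length: 2.7 cm = 0.027 m
Step 2: Total fiber length = 302 * 0.027 = 8.154 m
Step 3: Linear density = 3.0 mg / 8.154 m = 0.3679 mg/m
Step 4: fineness = 0.3679 * 1000 = 367.9 mtex

367.9 mtex


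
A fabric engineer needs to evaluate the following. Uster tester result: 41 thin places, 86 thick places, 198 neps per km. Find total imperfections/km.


Formula: Total = thin places + thick places + neps
Total = 41 + 86 + 198
Total = 325 imperfections/km

325 imperfections/km


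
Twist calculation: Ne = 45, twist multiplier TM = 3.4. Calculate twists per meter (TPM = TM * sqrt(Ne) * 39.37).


Formula: TPM = TM * sqrt(Ne) * 39.37
Step 1: sqrt(Ne) = sqrt(45) = 6.7082
Step 2: TM * sqrt(Ne) = 3.4 * 6.7082 = 22.8079
Step 3: TPM = 22.8079 * 39.37 = 898 twists/m

898 twists/m


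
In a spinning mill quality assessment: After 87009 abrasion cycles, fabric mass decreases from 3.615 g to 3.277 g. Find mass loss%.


Formula: Mass loss% = ((m_before - m_after) / m_before) * 100
Step 1: Mass loss = 3.615 - 3.277 = 0.338 g
Step 2: Ratio = 0.338 / 3.615 = 0.0934993
Step 3: Mass loss% = 0.0934993 * 100 = 9.34993% ≈ 9.35%

9.35%


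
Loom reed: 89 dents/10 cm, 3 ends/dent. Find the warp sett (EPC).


Formula: EPC = (dents per 10 cm * ends per dent) / 10
Step 1: Total ends per 10 cm = 89 * 3 = 267
Step 2: EPC = 267 / 10 = 26.7 ends/cm

26.7 ends/cm


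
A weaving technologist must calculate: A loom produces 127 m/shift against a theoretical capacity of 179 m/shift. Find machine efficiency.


Formula: Efficiency% = (Actual output / Theoretical output) * 100
Efficiency% = (127 / 179) * 100
Efficiency% = 0.709497 * 100 = 70.9497% ≈ 70.9%

70.9%


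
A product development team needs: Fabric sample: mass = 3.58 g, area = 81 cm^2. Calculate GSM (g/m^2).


Formula: GSM = mass_g / area_m2
Step 1: Convert area: 81 cm^2 = 81 / 10000 = 0.0081 m^2
Step 2: GSM = 3.58 g / 0.0081 m^2 = 442.0 g/m^2

442.0 g/m^2


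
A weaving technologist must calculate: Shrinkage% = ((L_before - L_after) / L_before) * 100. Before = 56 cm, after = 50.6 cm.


Formula: Shrinkage% = ((L_before - L_after) / L_before) * 100
Step 1: Shrinkage = 56 - 50.6 = 5.4 cm
Step 2: Shrinkage% = (5.4 / 56) * 100
Step 3: Shrinkage% = 0.096429 * 100 = 9.6429% ≈ 9.6%

9.6%


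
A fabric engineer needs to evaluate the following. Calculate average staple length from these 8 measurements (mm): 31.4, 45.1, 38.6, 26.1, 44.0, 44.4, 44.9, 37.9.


Formula: Mean = sum of lengths / count
Sum = 31.4 + 45.1 + 38.6 + 26.1 + 44.0 + 44.4 + 44.9 + 37.9
Sum = 312.4 mm
Mean = 312.4 / 8 = 39.05 mm

39.05 mm


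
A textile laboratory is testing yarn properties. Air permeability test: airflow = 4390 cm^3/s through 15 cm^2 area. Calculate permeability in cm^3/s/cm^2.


Formula: Air Permeability = Airflow / Test Area
AP = 4390 cm^3/s / 15 cm^2
AP = 292.7 cm^3/s/cm^2

292.7 cm^3/s/cm^2


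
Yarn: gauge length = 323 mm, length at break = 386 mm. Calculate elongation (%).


Formula: Elongation (%) = ((L_break - L0) / L0) * 100
Step 1: Extension = 386 - 323 = 63 mm
Step 2: Elongation = (63 / 323) * 100
Step 3: Elongation = 0.195046 * 100 = 19.5046% ≈ 19.5%

19.5%


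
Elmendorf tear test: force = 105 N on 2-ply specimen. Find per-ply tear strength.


Formula: Per-ply strength = Total force / Number of plies
Per-ply = 105 N / 2
Per-ply = 52.5 N

52.5 N


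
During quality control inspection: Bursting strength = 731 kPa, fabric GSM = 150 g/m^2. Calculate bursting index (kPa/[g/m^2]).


Formula: Bursting Index = Bursting Strength / Fabric GSM
BI = 731 kPa / 150 g/m^2
BI = 4.873 kPa/(g/m^2)

4.873 kPa/(g/m^2)


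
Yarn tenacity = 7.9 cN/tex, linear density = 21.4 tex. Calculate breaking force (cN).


Formula: Breaking force = Tenacity * Linear density
F = 7.9 cN/tex * 21.4 tex
F = 169.06 cN

169.06 cN


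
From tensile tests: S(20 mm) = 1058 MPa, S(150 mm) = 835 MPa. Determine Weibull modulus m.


Formula: m = ln(L1/L2) / ln(S2/S1)
Step 1: ln(L1/L2) = ln(20/150) = -2.01490
Step 2: S2/S1 = 835/1058 = 0.78922
Step 3: ln(S2/S1) = ln(0.78922) = -0.23671
Step 4: m = -2.01490 / -0.23671 = 8.51

8.51 (Weibull m)


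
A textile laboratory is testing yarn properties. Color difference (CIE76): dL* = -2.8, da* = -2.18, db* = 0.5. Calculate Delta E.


Formula: Delta E = sqrt(dL*^2 + da*^2 + db*^2)
Step 1: dL*^2 = (-2.8)^2 = 7.84
Step 2: da*^2 = (-2.18)^2 = 4.7524
Step 3: db*^2 = 0.5^2 = 0.25
Step 4: Sum = 7.84 + 4.7524 + 0.25 = 12.8424
Step 5: Delta E = sqrt(12.8424) = 3.58

3.58 Delta E


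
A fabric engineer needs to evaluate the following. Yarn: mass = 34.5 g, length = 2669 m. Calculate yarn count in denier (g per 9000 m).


Formula: den = (mass_g / length_m) * 9000
Substituting: den = (34.5 / 2669) * 9000
Intermediate: 34.5 / 2669 = 0.01292619 g/m
den = 0.01292619 * 9000 = 116.3 denier

116.3 denier


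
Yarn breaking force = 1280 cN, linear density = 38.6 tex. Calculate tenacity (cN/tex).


Formula: Tenacity = Breaking force / Linear density
Tenacity = 1280 cN / 38.6 tex
Tenacity = 33.16 cN/tex

33.16 cN/tex


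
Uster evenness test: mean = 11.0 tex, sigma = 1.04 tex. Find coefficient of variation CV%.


Formula: CV% = (standard deviation / mean) * 100
Step 1: Ratio = 1.04 / 11.0 = 0.094545
Step 2: CV% = 0.094545 * 100 = 9.4545% ≈ 9.5%

9.5%


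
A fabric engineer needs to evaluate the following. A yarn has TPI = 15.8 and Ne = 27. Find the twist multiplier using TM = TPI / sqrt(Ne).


Formula: TM = TPI / sqrt(Ne)
Step 1: sqrt(Ne) = sqrt(27) = 5.1962
Step 2: TM = 15.8 / 5.1962 = 3.04

3.04 TM


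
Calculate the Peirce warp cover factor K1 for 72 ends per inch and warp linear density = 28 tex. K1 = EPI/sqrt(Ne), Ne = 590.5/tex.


Formula: K1 = EPI / sqrt(Ne), with Ne = 590.5 / tex_warp
Step 1: Ne = 590.5 / 28 = 21.089
Step 2: sqrt(Ne) = sqrt(21.089) = 4.5923
Step 3: K1 = 72 / 4.5923 = 15.7

15.7


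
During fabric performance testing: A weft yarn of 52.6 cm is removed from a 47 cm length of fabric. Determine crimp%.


Formula: Crimp% = ((L_yarn - L_fabric) / L_fabric) * 100
Step 1: Extension = 52.6 - 47 = 5.6 cm
Step 2: Crimp% = (5.6 / 47) * 100
Step 3: Crimp% = 0.119149 * 100 = 11.9149% ≈ 11.9%

11.9%


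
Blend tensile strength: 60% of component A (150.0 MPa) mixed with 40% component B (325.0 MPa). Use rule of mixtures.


Formula: Blend property = (fraction_A * property_A) + (fraction_B * property_B)
Step 1: Contribution A = 60/100 * 150.0 MPa = 90.0 MPa
Step 2: Contribution B = 40/100 * 325.0 MPa = 130.0 MPa
Step 3: Blend tensile strength = 90.0 + 130.0 = 220.0 MPa

220.0 MPa


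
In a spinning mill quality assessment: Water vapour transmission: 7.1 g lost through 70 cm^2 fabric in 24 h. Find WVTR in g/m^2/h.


Formula: WVTR = mass_loss / (area * time)
Step 1: Convert area: 70 cm^2 = 0.007 m^2
Step 2: WVTR = 7.1 g / (0.007 m^2 * 24 h)
Step 3: WVTR = 7.1 / 0.168 = 42.3 g/m^2/h

42.3 g/m^2/h


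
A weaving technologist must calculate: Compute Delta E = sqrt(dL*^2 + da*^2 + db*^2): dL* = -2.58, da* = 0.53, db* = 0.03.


Formula: Delta E = sqrt(dL*^2 + da*^2 + db*^2)
Step 1: dL*^2 = (-2.58)^2 = 6.6564
Step 2: da*^2 = 0.53^2 = 0.2809
Step 3: db*^2 = 0.03^2 = 0.0009
Step 4: Sum = 6.6564 + 0.2809 + 0.0009 = 6.9382
Step 5: Delta E = sqrt(6.9382) = 2.63

2.63 Delta E


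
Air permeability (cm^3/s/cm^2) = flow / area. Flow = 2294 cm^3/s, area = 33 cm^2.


Formula: Air Permeability = Airflow / Test Area
AP = 2294 cm^3/s / 33 cm^2
AP = 69.5 cm^3/s/cm^2

69.5 cm^3/s/cm^2


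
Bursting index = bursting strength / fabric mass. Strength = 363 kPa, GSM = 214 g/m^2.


Formula: Bursting Index = Bursting Strength / Fabric GSM
BI = 363 kPa / 214 g/m^2
BI = 1.696 kPa/(g/m^2)

1.696 kPa/(g/m^2)


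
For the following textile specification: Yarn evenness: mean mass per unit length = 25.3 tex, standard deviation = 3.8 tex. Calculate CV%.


Formula: CV% = (standard deviation / mean) * 100
Step 1: Ratio = 3.8 / 25.3 = 0.150198
Step 2: CV% = 0.150198 * 100 = 15.0198% ≈ 15.0%

15.0%


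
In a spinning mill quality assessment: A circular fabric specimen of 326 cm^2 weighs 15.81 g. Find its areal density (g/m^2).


Formula: GSM = mass_g / area_m2
Step 1: Convert area: 326 cm^2 = 326 / 10000 = 0.0326 m^2
Step 2: GSM = 15.81 g / 0.0326 m^2 = 485.0 g/m^2

485.0 g/m^2


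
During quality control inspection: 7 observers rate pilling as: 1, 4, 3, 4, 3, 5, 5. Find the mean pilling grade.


Formula: Mean = sum / count
Sum = 1 + 4 + 3 + 4 + 3 + 5 + 5 = 25
Mean = 25 / 7 = 3.6

3.6


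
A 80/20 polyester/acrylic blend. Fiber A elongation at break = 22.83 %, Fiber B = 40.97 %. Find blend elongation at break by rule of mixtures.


Formula: Blend property = (fraction_A * property_A) + (fraction_B * property_B)
Step 1: Contribution A = 80/100 * 22.83 % = 18.264 %
Step 2: Contribution B = 20/100 * 40.97 % = 8.194 %
Step 3: Blend elongation at break = 18.264 + 8.194 = 26.458 %

26.458 %


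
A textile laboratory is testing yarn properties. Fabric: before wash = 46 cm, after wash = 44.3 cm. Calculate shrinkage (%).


Formula: Shrinkage% = ((L_before - L_after) / L_before) * 100
Step 1: Shrinkage = 46 - 44.3 = 1.7 cm
Step 2: Shrinkage% = (1.7 / 46) * 100
Step 3: Shrinkage% = 0.036957 * 100 = 3.6957% ≈ 3.7%

3.7%


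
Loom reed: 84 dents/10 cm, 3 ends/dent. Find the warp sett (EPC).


Formula: EPC = (dents per 10 cm * ends per dent) / 10
Step 1: Total ends per 10 cm = 84 * 3 = 252
Step 2: EPC = 252 / 10 = 25.2 ends/cm

25.2 ends/cm


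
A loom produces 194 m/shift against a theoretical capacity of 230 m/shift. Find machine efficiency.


Formula: Efficiency% = (Actual output / Theoretical output) * 100
Efficiency% = (194 / 230) * 100
Efficiency% = 0.843478 * 100 = 84.3478% ≈ 84.3%

84.3%


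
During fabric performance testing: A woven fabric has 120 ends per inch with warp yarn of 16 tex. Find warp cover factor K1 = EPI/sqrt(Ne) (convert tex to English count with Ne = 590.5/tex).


Formula: K1 = EPI / sqrt(Ne), with Ne = 590.5 / tex_warp
Step 1: Ne = 590.5 / 16 = 36.906
Step 2: sqrt(Ne) = sqrt(36.906) = 6.075
Step 3: K1 = 120 / 6.075 = 19.8

19.8


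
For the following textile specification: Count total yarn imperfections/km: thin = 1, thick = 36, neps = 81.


Formula: Total = thin places + thick places + neps
Total = 1 + 36 + 81
Total = 118 imperfections/km

118 imperfections/km


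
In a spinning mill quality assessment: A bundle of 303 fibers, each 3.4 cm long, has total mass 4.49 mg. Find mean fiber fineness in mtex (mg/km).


Formula: fineness (mtex) = mass (mg) / total length (km) = (mass_mg / total_length_m) * 1000
Step 1: Convert fiber length: 3.4 cm = 0.034 m
Step 2: Total fiber length = 303 * 0.034 = 10.302 m
Step 3: Linear density = 4.49 mg / 10.302 m = 0.4358 mg/m
Step 4: fineness = 0.4358 * 1000 = 435.8 mtex

435.8 mtex
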